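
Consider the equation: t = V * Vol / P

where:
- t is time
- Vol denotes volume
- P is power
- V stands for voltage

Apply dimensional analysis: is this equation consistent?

No

t (time) has dimensions [T].
Vol (volume) has dimensions [L^3].
P (power) has dimensions [L^2 M T^-3].
V (voltage) has dimensions [I^-1 L^2 M T^-3].

Left side: [T]
Right side: [I^-1 L^3]

The two sides have different dimensions, so the equation is NOT dimensionally consistent.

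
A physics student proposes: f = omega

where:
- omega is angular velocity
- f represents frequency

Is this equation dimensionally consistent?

Yes

omega (angular velocity) has dimensions [T^-1].
f (frequency) has dimensions [T^-1].

Left side: [T^-1]
Right side: [T^-1]

Both sides have the same dimensions, so the equation is dimensionally consistent.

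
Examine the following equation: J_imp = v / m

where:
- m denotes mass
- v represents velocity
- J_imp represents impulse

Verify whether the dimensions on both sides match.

No

m (mass) has dimensions [M].
v (velocity) has dimensions [L T^-1].
J_imp (impulse) has dimensions [L M T^-1].

Left side: [L M T^-1]
Right side: [L M^-1 T^-1]

The two sides have different dimensions, so the equation is NOT dimensionally consistent.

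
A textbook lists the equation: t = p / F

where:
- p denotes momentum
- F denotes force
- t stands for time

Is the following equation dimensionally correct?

Yes

p (momentum) has dimensions [L M T^-1].
F (force) has dimensions [L M T^-2].
t (time) has dimensions [T].

Left side: [T]
Right side: [T]

Both sides have the same dimensions, so the equation is dimensionally consistent.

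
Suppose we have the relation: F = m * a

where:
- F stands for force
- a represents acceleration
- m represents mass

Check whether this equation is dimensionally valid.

Yes

F (force) has dimensions [L M T^-2].
a (acceleration) has dimensions [L T^-2].
m (mass) has dimensions [M].

Left side: [L M T^-2]
Right side: [L M T^-2]

Both sides have the same dimensions, so the equation is dimensionally consistent.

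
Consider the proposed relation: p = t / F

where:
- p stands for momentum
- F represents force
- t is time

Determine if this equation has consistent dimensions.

No

p (momentum) has dimensions [L M T^-1].
F (force) has dimensions [L M T^-2].
t (time) has dimensions [T].

Left side: [L M T^-1]
Right side: [L^-1 M^-1 T^3]

The two sides have different dimensions, so the equation is NOT dimensionally consistent.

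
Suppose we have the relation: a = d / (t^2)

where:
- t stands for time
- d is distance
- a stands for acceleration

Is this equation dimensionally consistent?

Yes

t (time) has dimensions [T].
d (distance) has dimensions [L].
a (acceleration) has dimensions [L T^-2].

Left side: [L T^-2]
Right side: [L T^-2]

Both sides have the same dimensions, so the equation is dimensionally consistent.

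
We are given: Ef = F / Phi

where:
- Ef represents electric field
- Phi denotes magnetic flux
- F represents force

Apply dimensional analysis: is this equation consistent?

No

Ef (electric field) has dimensions [I^-1 L M T^-3].
Phi (magnetic flux) has dimensions [I^-1 L^2 M T^-2].
F (force) has dimensions [L M T^-2].

Left side: [I^-1 L M T^-3]
Right side: [I L^-1]

The two sides have different dimensions, so the equation is NOT dimensionally consistent.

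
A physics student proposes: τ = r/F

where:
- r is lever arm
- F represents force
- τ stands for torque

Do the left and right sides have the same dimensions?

No

r (lever arm) has dimensions [L].
F (force) has dimensions [L M T^-2].
τ (torque) has dimensions [L^2 M T^-2].

Left side: [L^2 M T^-2]
Right side: [M^-1 T^2]

The two sides have different dimensions, so the equation is NOT dimensionally consistent.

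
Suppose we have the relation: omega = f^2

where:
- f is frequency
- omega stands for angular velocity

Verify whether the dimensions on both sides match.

No

f (frequency) has dimensions [T^-1].
omega (angular velocity) has dimensions [T^-1].

Left side: [T^-1]
Right side: [T^-2]

The two sides have different dimensions, so the equation is NOT dimensionally consistent.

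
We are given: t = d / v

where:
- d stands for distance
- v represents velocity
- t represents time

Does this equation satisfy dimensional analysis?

Yes

d (distance) has dimensions [L].
v (velocity) has dimensions [L T^-1].
t (time) has dimensions [T].

Left side: [T]
Right side: [T]

Both sides have the same dimensions, so the equation is dimensionally consistent.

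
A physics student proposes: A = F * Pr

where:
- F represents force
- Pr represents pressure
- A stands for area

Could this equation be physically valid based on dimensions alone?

No

F (force) has dimensions [L M T^-2].
Pr (pressure) has dimensions [L^-1 M T^-2].
A (area) has dimensions [L^2].

Left side: [L^2]
Right side: [M^2 T^-4]

The two sides have different dimensions, so the equation is NOT dimensionally consistent.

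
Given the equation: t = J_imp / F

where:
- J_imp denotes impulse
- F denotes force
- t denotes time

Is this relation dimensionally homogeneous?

Yes

J_imp (impulse) has dimensions [L M T^-1].
F (force) has dimensions [L M T^-2].
t (time) has dimensions [T].

Left side: [T]
Right side: [T]

Both sides have the same dimensions, so the equation is dimensionally consistent.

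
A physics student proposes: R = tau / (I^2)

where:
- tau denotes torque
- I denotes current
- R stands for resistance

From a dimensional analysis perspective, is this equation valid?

No

tau (torque) has dimensions [L^2 M T^-2].
I (current) has dimensions [I].
R (resistance) has dimensions [I^-2 L^2 M T^-3].

Left side: [I^-2 L^2 M T^-3]
Right side: [I^-2 L^2 M T^-2]

The two sides have different dimensions, so the equation is NOT dimensionally consistent.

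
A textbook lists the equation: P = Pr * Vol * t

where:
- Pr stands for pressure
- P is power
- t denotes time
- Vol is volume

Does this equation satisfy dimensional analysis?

No

Pr (pressure) has dimensions [L^-1 M T^-2].
P (power) has dimensions [L^2 M T^-3].
t (time) has dimensions [T].
Vol (volume) has dimensions [L^3].

Left side: [L^2 M T^-3]
Right side: [L^2 M T^-1]

The two sides have different dimensions, so the equation is NOT dimensionally consistent.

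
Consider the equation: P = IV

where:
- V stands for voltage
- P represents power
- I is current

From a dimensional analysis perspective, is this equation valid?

Yes

V (voltage) has dimensions [I^-1 L^2 M T^-3].
P (power) has dimensions [L^2 M T^-3].
I (current) has dimensions [I].

Left side: [L^2 M T^-3]
Right side: [L^2 M T^-3]

Both sides have the same dimensions, so the equation is dimensionally consistent.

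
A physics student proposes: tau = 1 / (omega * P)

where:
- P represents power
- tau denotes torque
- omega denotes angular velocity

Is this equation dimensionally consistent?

No

P (power) has dimensions [L^2 M T^-3].
tau (torque) has dimensions [L^2 M T^-2].
omega (angular velocity) has dimensions [T^-1].

Left side: [L^2 M T^-2]
Right side: [L^-2 M^-1 T^4]

The two sides have different dimensions, so the equation is NOT dimensionally consistent.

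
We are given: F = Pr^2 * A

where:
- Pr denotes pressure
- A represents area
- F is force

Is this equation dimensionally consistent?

No

Pr (pressure) has dimensions [L^-1 M T^-2].
A (area) has dimensions [L^2].
F (force) has dimensions [L M T^-2].

Left side: [L M T^-2]
Right side: [M^2 T^-4]

The two sides have different dimensions, so the equation is NOT dimensionally consistent.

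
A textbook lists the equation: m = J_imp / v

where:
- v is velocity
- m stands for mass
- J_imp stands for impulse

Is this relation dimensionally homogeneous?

Yes

v (velocity) has dimensions [L T^-1].
m (mass) has dimensions [M].
J_imp (impulse) has dimensions [L M T^-1].

Left side: [M]
Right side: [M]

Both sides have the same dimensions, so the equation is dimensionally consistent.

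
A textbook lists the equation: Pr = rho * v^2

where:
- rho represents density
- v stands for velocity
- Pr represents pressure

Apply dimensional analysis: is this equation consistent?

Yes

rho (density) has dimensions [L^-3 M].
v (velocity) has dimensions [L T^-1].
Pr (pressure) has dimensions [L^-1 M T^-2].

Left side: [L^-1 M T^-2]
Right side: [L^-1 M T^-2]

Both sides have the same dimensions, so the equation is dimensionally consistent.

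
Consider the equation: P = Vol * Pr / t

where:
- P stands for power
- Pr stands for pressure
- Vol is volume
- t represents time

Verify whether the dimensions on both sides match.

Yes

P (power) has dimensions [L^2 M T^-3].
Pr (pressure) has dimensions [L^-1 M T^-2].
Vol (volume) has dimensions [L^3].
t (time) has dimensions [T].

Left side: [L^2 M T^-3]
Right side: [L^2 M T^-3]

Both sides have the same dimensions, so the equation is dimensionally consistent.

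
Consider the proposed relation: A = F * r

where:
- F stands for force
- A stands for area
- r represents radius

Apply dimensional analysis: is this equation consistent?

No

F (force) has dimensions [L M T^-2].
A (area) has dimensions [L^2].
r (radius) has dimensions [L].

Left side: [L^2]
Right side: [L^2 M T^-2]

The two sides have different dimensions, so the equation is NOT dimensionally consistent.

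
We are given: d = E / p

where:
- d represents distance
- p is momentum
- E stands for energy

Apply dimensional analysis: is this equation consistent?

No

d (distance) has dimensions [L].
p (momentum) has dimensions [L M T^-1].
E (energy) has dimensions [L^2 M T^-2].

Left side: [L]
Right side: [L T^-1]

The two sides have different dimensions, so the equation is NOT dimensionally consistent.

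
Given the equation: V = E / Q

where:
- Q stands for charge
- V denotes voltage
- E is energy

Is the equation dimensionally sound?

Yes

Q (charge) has dimensions [I T].
V (voltage) has dimensions [I^-1 L^2 M T^-3].
E (energy) has dimensions [L^2 M T^-2].

Left side: [I^-1 L^2 M T^-3]
Right side: [I^-1 L^2 M T^-3]

Both sides have the same dimensions, so the equation is dimensionally consistent.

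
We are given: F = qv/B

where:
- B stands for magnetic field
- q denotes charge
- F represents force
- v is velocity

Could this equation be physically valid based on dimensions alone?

No

B (magnetic field) has dimensions [I^-1 M T^-2].
q (charge) has dimensions [I T].
F (force) has dimensions [L M T^-2].
v (velocity) has dimensions [L T^-1].

Left side: [L M T^-2]
Right side: [I^2 L M^-1 T^2]

The two sides have different dimensions, so the equation is NOT dimensionally consistent.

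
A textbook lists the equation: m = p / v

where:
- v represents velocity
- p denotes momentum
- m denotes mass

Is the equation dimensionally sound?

Yes

v (velocity) has dimensions [L T^-1].
p (momentum) has dimensions [L M T^-1].
m (mass) has dimensions [M].

Left side: [M]
Right side: [M]

Both sides have the same dimensions, so the equation is dimensionally consistent.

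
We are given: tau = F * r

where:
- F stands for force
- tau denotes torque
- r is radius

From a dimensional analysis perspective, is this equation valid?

Yes

F (force) has dimensions [L M T^-2].
tau (torque) has dimensions [L^2 M T^-2].
r (radius) has dimensions [L].

Left side: [L^2 M T^-2]
Right side: [L^2 M T^-2]

Both sides have the same dimensions, so the equation is dimensionally consistent.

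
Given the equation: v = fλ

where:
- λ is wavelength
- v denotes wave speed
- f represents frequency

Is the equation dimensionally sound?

Yes

λ (wavelength) has dimensions [L].
v (wave speed) has dimensions [L T^-1].
f (frequency) has dimensions [T^-1].

Left side: [L T^-1]
Right side: [L T^-1]

Both sides have the same dimensions, so the equation is dimensionally consistent.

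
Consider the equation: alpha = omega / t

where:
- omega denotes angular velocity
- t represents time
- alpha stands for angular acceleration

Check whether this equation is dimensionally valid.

Yes

omega (angular velocity) has dimensions [T^-1].
t (time) has dimensions [T].
alpha (angular acceleration) has dimensions [T^-2].

Left side: [T^-2]
Right side: [T^-2]

Both sides have the same dimensions, so the equation is dimensionally consistent.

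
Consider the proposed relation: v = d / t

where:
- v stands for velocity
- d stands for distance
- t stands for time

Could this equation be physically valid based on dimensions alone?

Yes

v (velocity) has dimensions [L T^-1].
d (distance) has dimensions [L].
t (time) has dimensions [T].

Left side: [L T^-1]
Right side: [L T^-1]

Both sides have the same dimensions, so the equation is dimensionally consistent.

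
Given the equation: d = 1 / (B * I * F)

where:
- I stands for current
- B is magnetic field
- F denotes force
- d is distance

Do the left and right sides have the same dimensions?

No

I (current) has dimensions [I].
B (magnetic field) has dimensions [I^-1 M T^-2].
F (force) has dimensions [L M T^-2].
d (distance) has dimensions [L].

Left side: [L]
Right side: [L^-1 M^-2 T^4]

The two sides have different dimensions, so the equation is NOT dimensionally consistent.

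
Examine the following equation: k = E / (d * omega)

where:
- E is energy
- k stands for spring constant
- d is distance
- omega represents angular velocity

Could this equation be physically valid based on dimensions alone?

No

E (energy) has dimensions [L^2 M T^-2].
k (spring constant) has dimensions [M T^-2].
d (distance) has dimensions [L].
omega (angular velocity) has dimensions [T^-1].

Left side: [M T^-2]
Right side: [L M T^-1]

The two sides have different dimensions, so the equation is NOT dimensionally consistent.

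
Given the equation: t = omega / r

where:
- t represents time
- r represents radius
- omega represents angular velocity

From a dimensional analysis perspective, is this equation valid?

No

t (time) has dimensions [T].
r (radius) has dimensions [L].
omega (angular velocity) has dimensions [T^-1].

Left side: [T]
Right side: [L^-1 T^-1]

The two sides have different dimensions, so the equation is NOT dimensionally consistent.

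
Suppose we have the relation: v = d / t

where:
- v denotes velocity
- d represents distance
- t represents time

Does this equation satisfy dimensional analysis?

Yes

v (velocity) has dimensions [L T^-1].
d (distance) has dimensions [L].
t (time) has dimensions [T].

Left side: [L T^-1]
Right side: [L T^-1]

Both sides have the same dimensions, so the equation is dimensionally consistent.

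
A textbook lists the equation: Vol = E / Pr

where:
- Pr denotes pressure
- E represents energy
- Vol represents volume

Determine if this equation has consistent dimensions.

Yes

Pr (pressure) has dimensions [L^-1 M T^-2].
E (energy) has dimensions [L^2 M T^-2].
Vol (volume) has dimensions [L^3].

Left side: [L^3]
Right side: [L^3]

Both sides have the same dimensions, so the equation is dimensionally consistent.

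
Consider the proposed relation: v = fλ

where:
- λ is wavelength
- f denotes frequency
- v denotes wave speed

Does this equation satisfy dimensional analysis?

Yes

λ (wavelength) has dimensions [L].
f (frequency) has dimensions [T^-1].
v (wave speed) has dimensions [L T^-1].

Left side: [L T^-1]
Right side: [L T^-1]

Both sides have the same dimensions, so the equation is dimensionally consistent.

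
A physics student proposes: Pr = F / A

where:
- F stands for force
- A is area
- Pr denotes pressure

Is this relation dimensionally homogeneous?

Yes

F (force) has dimensions [L M T^-2].
A (area) has dimensions [L^2].
Pr (pressure) has dimensions [L^-1 M T^-2].

Left side: [L^-1 M T^-2]
Right side: [L^-1 M T^-2]

Both sides have the same dimensions, so the equation is dimensionally consistent.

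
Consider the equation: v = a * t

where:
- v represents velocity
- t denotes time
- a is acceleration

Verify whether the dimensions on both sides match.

Yes

v (velocity) has dimensions [L T^-1].
t (time) has dimensions [T].
a (acceleration) has dimensions [L T^-2].

Left side: [L T^-1]
Right side: [L T^-1]

Both sides have the same dimensions, so the equation is dimensionally consistent.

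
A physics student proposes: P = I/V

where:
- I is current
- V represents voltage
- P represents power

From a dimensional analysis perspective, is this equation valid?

No

I (current) has dimensions [I].
V (voltage) has dimensions [I^-1 L^2 M T^-3].
P (power) has dimensions [L^2 M T^-3].

Left side: [L^2 M T^-3]
Right side: [I^2 L^-2 M^-1 T^3]

The two sides have different dimensions, so the equation is NOT dimensionally consistent.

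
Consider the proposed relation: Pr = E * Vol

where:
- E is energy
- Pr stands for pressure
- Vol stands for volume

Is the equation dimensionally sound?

No

E (energy) has dimensions [L^2 M T^-2].
Pr (pressure) has dimensions [L^-1 M T^-2].
Vol (volume) has dimensions [L^3].

Left side: [L^-1 M T^-2]
Right side: [L^5 M T^-2]

The two sides have different dimensions, so the equation is NOT dimensionally consistent.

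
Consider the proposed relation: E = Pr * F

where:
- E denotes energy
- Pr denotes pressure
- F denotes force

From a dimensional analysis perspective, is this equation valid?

No

E (energy) has dimensions [L^2 M T^-2].
Pr (pressure) has dimensions [L^-1 M T^-2].
F (force) has dimensions [L M T^-2].

Left side: [L^2 M T^-2]
Right side: [M^2 T^-4]

The two sides have different dimensions, so the equation is NOT dimensionally consistent.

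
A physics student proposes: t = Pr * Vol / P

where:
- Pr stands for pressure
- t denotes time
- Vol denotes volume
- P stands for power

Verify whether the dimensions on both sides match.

Yes

Pr (pressure) has dimensions [L^-1 M T^-2].
t (time) has dimensions [T].
Vol (volume) has dimensions [L^3].
P (power) has dimensions [L^2 M T^-3].

Left side: [T]
Right side: [T]

Both sides have the same dimensions, so the equation is dimensionally consistent.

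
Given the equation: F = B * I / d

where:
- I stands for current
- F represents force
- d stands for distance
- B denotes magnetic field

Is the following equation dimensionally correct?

No

I (current) has dimensions [I].
F (force) has dimensions [L M T^-2].
d (distance) has dimensions [L].
B (magnetic field) has dimensions [I^-1 M T^-2].

Left side: [L M T^-2]
Right side: [L^-1 M T^-2]

The two sides have different dimensions, so the equation is NOT dimensionally consistent.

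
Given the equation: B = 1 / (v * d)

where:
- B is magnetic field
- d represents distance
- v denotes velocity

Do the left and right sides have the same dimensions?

No

B (magnetic field) has dimensions [I^-1 M T^-2].
d (distance) has dimensions [L].
v (velocity) has dimensions [L T^-1].

Left side: [I^-1 M T^-2]
Right side: [L^-2 T]

The two sides have different dimensions, so the equation is NOT dimensionally consistent.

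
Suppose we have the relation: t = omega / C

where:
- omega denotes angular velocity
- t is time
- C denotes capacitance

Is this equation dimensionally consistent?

No

omega (angular velocity) has dimensions [T^-1].
t (time) has dimensions [T].
C (capacitance) has dimensions [I^2 L^-2 M^-1 T^4].

Left side: [T]
Right side: [I^-2 L^2 M T^-5]

The two sides have different dimensions, so the equation is NOT dimensionally consistent.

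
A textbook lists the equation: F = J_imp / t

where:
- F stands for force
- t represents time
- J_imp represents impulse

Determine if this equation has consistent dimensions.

Yes

F (force) has dimensions [L M T^-2].
t (time) has dimensions [T].
J_imp (impulse) has dimensions [L M T^-1].

Left side: [L M T^-2]
Right side: [L M T^-2]

Both sides have the same dimensions, so the equation is dimensionally consistent.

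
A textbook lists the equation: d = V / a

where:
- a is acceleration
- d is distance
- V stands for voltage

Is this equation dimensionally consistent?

No

a (acceleration) has dimensions [L T^-2].
d (distance) has dimensions [L].
V (voltage) has dimensions [I^-1 L^2 M T^-3].

Left side: [L]
Right side: [I^-1 L M T^-1]

The two sides have different dimensions, so the equation is NOT dimensionally consistent.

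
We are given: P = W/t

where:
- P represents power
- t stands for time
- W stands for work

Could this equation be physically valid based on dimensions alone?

Yes

P (power) has dimensions [L^2 M T^-3].
t (time) has dimensions [T].
W (work) has dimensions [L^2 M T^-2].

Left side: [L^2 M T^-3]
Right side: [L^2 M T^-3]

Both sides have the same dimensions, so the equation is dimensionally consistent.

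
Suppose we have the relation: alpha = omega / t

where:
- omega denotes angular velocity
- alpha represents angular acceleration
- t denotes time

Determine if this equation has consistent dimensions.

Yes

omega (angular velocity) has dimensions [T^-1].
alpha (angular acceleration) has dimensions [T^-2].
t (time) has dimensions [T].

Left side: [T^-2]
Right side: [T^-2]

Both sides have the same dimensions, so the equation is dimensionally consistent.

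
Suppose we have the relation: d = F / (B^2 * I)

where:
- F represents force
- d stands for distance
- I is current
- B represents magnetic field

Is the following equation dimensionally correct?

No

F (force) has dimensions [L M T^-2].
d (distance) has dimensions [L].
I (current) has dimensions [I].
B (magnetic field) has dimensions [I^-1 M T^-2].

Left side: [L]
Right side: [I L M^-1 T^2]

The two sides have different dimensions, so the equation is NOT dimensionally consistent.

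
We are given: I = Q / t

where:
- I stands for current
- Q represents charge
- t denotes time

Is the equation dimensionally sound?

Yes

I (current) has dimensions [I].
Q (charge) has dimensions [I T].
t (time) has dimensions [T].

Left side: [I]
Right side: [I]

Both sides have the same dimensions, so the equation is dimensionally consistent.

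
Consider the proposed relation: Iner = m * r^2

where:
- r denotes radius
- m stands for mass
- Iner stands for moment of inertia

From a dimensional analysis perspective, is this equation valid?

Yes

r (radius) has dimensions [L].
m (mass) has dimensions [M].
Iner (moment of inertia) has dimensions [L^2 M].

Left side: [L^2 M]
Right side: [L^2 M]

Both sides have the same dimensions, so the equation is dimensionally consistent.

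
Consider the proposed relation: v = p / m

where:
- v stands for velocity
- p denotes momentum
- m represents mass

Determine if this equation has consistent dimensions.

Yes

v (velocity) has dimensions [L T^-1].
p (momentum) has dimensions [L M T^-1].
m (mass) has dimensions [M].

Left side: [L T^-1]
Right side: [L T^-1]

Both sides have the same dimensions, so the equation is dimensionally consistent.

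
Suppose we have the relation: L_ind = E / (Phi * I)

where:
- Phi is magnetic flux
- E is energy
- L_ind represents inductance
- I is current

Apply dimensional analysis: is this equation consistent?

No

Phi (magnetic flux) has dimensions [I^-1 L^2 M T^-2].
E (energy) has dimensions [L^2 M T^-2].
L_ind (inductance) has dimensions [I^-2 L^2 M T^-2].
I (current) has dimensions [I].

Left side: [I^-2 L^2 M T^-2]
Right side: [dimensionless]

The two sides have different dimensions, so the equation is NOT dimensionally consistent.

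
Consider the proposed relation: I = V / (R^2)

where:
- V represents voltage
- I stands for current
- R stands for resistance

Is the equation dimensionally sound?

No

V (voltage) has dimensions [I^-1 L^2 M T^-3].
I (current) has dimensions [I].
R (resistance) has dimensions [I^-2 L^2 M T^-3].

Left side: [I]
Right side: [I^3 L^-2 M^-1 T^3]

The two sides have different dimensions, so the equation is NOT dimensionally consistent.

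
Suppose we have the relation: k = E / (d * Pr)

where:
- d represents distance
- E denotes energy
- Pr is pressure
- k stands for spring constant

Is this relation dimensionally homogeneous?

No

d (distance) has dimensions [L].
E (energy) has dimensions [L^2 M T^-2].
Pr (pressure) has dimensions [L^-1 M T^-2].
k (spring constant) has dimensions [M T^-2].

Left side: [M T^-2]
Right side: [L^2]

The two sides have different dimensions, so the equation is NOT dimensionally consistent.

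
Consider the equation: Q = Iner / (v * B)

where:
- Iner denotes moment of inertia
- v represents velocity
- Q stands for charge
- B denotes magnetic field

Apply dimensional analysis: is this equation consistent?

No

Iner (moment of inertia) has dimensions [L^2 M].
v (velocity) has dimensions [L T^-1].
Q (charge) has dimensions [I T].
B (magnetic field) has dimensions [I^-1 M T^-2].

Left side: [I T]
Right side: [I L T^3]

The two sides have different dimensions, so the equation is NOT dimensionally consistent.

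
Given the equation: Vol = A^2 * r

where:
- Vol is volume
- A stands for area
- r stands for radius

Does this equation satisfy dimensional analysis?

No

Vol (volume) has dimensions [L^3].
A (area) has dimensions [L^2].
r (radius) has dimensions [L].

Left side: [L^3]
Right side: [L^5]

The two sides have different dimensions, so the equation is NOT dimensionally consistent.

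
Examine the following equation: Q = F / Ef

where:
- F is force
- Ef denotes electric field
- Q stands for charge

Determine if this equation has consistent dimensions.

Yes

F (force) has dimensions [L M T^-2].
Ef (electric field) has dimensions [I^-1 L M T^-3].
Q (charge) has dimensions [I T].

Left side: [I T]
Right side: [I T]

Both sides have the same dimensions, so the equation is dimensionally consistent.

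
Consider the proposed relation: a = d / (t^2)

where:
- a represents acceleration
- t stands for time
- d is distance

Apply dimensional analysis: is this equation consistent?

Yes

a (acceleration) has dimensions [L T^-2].
t (time) has dimensions [T].
d (distance) has dimensions [L].

Left side: [L T^-2]
Right side: [L T^-2]

Both sides have the same dimensions, so the equation is dimensionally consistent.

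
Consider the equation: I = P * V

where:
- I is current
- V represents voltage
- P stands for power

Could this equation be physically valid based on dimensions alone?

No

I (current) has dimensions [I].
V (voltage) has dimensions [I^-1 L^2 M T^-3].
P (power) has dimensions [L^2 M T^-3].

Left side: [I]
Right side: [I^-1 L^4 M^2 T^-6]

The two sides have different dimensions, so the equation is NOT dimensionally consistent.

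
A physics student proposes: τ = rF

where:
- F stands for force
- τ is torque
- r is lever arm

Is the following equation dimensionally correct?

Yes

F (force) has dimensions [L M T^-2].
τ (torque) has dimensions [L^2 M T^-2].
r (lever arm) has dimensions [L].

Left side: [L^2 M T^-2]
Right side: [L^2 M T^-2]

Both sides have the same dimensions, so the equation is dimensionally consistent.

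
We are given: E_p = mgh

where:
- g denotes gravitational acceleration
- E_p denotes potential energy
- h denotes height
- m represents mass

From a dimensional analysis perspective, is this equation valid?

Yes

g (gravitational acceleration) has dimensions [L T^-2].
E_p (potential energy) has dimensions [L^2 M T^-2].
h (height) has dimensions [L].
m (mass) has dimensions [M].

Left side: [L^2 M T^-2]
Right side: [L^2 M T^-2]

Both sides have the same dimensions, so the equation is dimensionally consistent.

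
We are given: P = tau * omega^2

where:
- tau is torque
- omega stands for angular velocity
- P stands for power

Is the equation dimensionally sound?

No

tau (torque) has dimensions [L^2 M T^-2].
omega (angular velocity) has dimensions [T^-1].
P (power) has dimensions [L^2 M T^-3].

Left side: [L^2 M T^-3]
Right side: [L^2 M T^-4]

The two sides have different dimensions, so the equation is NOT dimensionally consistent.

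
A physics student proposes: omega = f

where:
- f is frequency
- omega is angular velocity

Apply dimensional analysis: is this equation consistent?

Yes

f (frequency) has dimensions [T^-1].
omega (angular velocity) has dimensions [T^-1].

Left side: [T^-1]
Right side: [T^-1]

Both sides have the same dimensions, so the equation is dimensionally consistent.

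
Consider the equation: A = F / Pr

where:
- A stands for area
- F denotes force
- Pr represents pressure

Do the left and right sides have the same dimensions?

Yes

A (area) has dimensions [L^2].
F (force) has dimensions [L M T^-2].
Pr (pressure) has dimensions [L^-1 M T^-2].

Left side: [L^2]
Right side: [L^2]

Both sides have the same dimensions, so the equation is dimensionally consistent.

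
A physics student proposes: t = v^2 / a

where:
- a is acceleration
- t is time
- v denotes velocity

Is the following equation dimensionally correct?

No

a (acceleration) has dimensions [L T^-2].
t (time) has dimensions [T].
v (velocity) has dimensions [L T^-1].

Left side: [T]
Right side: [L]

The two sides have different dimensions, so the equation is NOT dimensionally consistent.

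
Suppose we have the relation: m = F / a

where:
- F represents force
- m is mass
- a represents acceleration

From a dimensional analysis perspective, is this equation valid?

Yes

F (force) has dimensions [L M T^-2].
m (mass) has dimensions [M].
a (acceleration) has dimensions [L T^-2].

Left side: [M]
Right side: [M]

Both sides have the same dimensions, so the equation is dimensionally consistent.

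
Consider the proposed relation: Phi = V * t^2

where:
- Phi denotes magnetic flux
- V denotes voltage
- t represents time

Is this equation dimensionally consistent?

No

Phi (magnetic flux) has dimensions [I^-1 L^2 M T^-2].
V (voltage) has dimensions [I^-1 L^2 M T^-3].
t (time) has dimensions [T].

Left side: [I^-1 L^2 M T^-2]
Right side: [I^-1 L^2 M T^-1]

The two sides have different dimensions, so the equation is NOT dimensionally consistent.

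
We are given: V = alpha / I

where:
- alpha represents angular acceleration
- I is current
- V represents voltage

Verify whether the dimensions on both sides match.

No

alpha (angular acceleration) has dimensions [T^-2].
I (current) has dimensions [I].
V (voltage) has dimensions [I^-1 L^2 M T^-3].

Left side: [I^-1 L^2 M T^-3]
Right side: [I^-1 T^-2]

The two sides have different dimensions, so the equation is NOT dimensionally consistent.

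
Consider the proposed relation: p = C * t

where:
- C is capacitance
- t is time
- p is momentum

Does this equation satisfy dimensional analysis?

No

C (capacitance) has dimensions [I^2 L^-2 M^-1 T^4].
t (time) has dimensions [T].
p (momentum) has dimensions [L M T^-1].

Left side: [L M T^-1]
Right side: [I^2 L^-2 M^-1 T^5]

The two sides have different dimensions, so the equation is NOT dimensionally consistent.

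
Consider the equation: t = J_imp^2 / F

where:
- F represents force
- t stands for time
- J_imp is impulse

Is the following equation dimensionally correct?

No

F (force) has dimensions [L M T^-2].
t (time) has dimensions [T].
J_imp (impulse) has dimensions [L M T^-1].

Left side: [T]
Right side: [L M]

The two sides have different dimensions, so the equation is NOT dimensionally consistent.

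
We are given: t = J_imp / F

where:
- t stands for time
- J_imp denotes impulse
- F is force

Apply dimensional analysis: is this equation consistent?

Yes

t (time) has dimensions [T].
J_imp (impulse) has dimensions [L M T^-1].
F (force) has dimensions [L M T^-2].

Left side: [T]
Right side: [T]

Both sides have the same dimensions, so the equation is dimensionally consistent.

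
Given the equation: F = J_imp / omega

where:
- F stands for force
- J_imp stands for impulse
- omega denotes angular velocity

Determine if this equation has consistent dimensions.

No

F (force) has dimensions [L M T^-2].
J_imp (impulse) has dimensions [L M T^-1].
omega (angular velocity) has dimensions [T^-1].

Left side: [L M T^-2]
Right side: [L M]

The two sides have different dimensions, so the equation is NOT dimensionally consistent.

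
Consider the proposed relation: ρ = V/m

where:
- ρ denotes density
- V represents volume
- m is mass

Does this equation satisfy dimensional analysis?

No

ρ (density) has dimensions [L^-3 M].
V (volume) has dimensions [L^3].
m (mass) has dimensions [M].

Left side: [L^-3 M]
Right side: [L^3 M^-1]

The two sides have different dimensions, so the equation is NOT dimensionally consistent.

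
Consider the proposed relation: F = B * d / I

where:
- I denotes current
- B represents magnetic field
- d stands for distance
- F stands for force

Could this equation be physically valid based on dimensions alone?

No

I (current) has dimensions [I].
B (magnetic field) has dimensions [I^-1 M T^-2].
d (distance) has dimensions [L].
F (force) has dimensions [L M T^-2].

Left side: [L M T^-2]
Right side: [I^-2 L M T^-2]

The two sides have different dimensions, so the equation is NOT dimensionally consistent.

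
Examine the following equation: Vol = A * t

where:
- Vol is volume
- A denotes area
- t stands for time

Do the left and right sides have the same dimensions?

No

Vol (volume) has dimensions [L^3].
A (area) has dimensions [L^2].
t (time) has dimensions [T].

Left side: [L^3]
Right side: [L^2 T]

The two sides have different dimensions, so the equation is NOT dimensionally consistent.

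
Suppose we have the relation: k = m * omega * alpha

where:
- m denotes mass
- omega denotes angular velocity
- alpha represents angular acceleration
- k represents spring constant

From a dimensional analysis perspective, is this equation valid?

No

m (mass) has dimensions [M].
omega (angular velocity) has dimensions [T^-1].
alpha (angular acceleration) has dimensions [T^-2].
k (spring constant) has dimensions [M T^-2].

Left side: [M T^-2]
Right side: [M T^-3]

The two sides have different dimensions, so the equation is NOT dimensionally consistent.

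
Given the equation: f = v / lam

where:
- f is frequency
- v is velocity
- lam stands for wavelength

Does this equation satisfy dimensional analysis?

Yes

f (frequency) has dimensions [T^-1].
v (velocity) has dimensions [L T^-1].
lam (wavelength) has dimensions [L].

Left side: [T^-1]
Right side: [T^-1]

Both sides have the same dimensions, so the equation is dimensionally consistent.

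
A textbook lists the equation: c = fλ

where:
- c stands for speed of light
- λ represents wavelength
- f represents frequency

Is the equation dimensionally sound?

Yes

c (speed of light) has dimensions [L T^-1].
λ (wavelength) has dimensions [L].
f (frequency) has dimensions [T^-1].

Left side: [L T^-1]
Right side: [L T^-1]

Both sides have the same dimensions, so the equation is dimensionally consistent.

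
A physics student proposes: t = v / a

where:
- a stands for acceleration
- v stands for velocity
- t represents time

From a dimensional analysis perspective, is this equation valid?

Yes

a (acceleration) has dimensions [L T^-2].
v (velocity) has dimensions [L T^-1].
t (time) has dimensions [T].

Left side: [T]
Right side: [T]

Both sides have the same dimensions, so the equation is dimensionally consistent.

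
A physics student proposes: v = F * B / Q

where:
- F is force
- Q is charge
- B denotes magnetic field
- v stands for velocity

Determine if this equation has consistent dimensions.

No

F (force) has dimensions [L M T^-2].
Q (charge) has dimensions [I T].
B (magnetic field) has dimensions [I^-1 M T^-2].
v (velocity) has dimensions [L T^-1].

Left side: [L T^-1]
Right side: [I^-2 L M^2 T^-5]

The two sides have different dimensions, so the equation is NOT dimensionally consistent.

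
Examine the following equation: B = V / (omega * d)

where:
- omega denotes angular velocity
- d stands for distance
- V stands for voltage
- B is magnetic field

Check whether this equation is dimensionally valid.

No

omega (angular velocity) has dimensions [T^-1].
d (distance) has dimensions [L].
V (voltage) has dimensions [I^-1 L^2 M T^-3].
B (magnetic field) has dimensions [I^-1 M T^-2].

Left side: [I^-1 M T^-2]
Right side: [I^-1 L M T^-2]

The two sides have different dimensions, so the equation is NOT dimensionally consistent.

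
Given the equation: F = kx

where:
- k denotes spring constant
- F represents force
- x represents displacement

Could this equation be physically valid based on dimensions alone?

Yes

k (spring constant) has dimensions [M T^-2].
F (force) has dimensions [L M T^-2].
x (displacement) has dimensions [L].

Left side: [L M T^-2]
Right side: [L M T^-2]

Both sides have the same dimensions, so the equation is dimensionally consistent.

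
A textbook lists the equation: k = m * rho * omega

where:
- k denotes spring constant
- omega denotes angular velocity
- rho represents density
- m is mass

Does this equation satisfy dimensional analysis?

No

k (spring constant) has dimensions [M T^-2].
omega (angular velocity) has dimensions [T^-1].
rho (density) has dimensions [L^-3 M].
m (mass) has dimensions [M].

Left side: [M T^-2]
Right side: [L^-3 M^2 T^-1]

The two sides have different dimensions, so the equation is NOT dimensionally consistent.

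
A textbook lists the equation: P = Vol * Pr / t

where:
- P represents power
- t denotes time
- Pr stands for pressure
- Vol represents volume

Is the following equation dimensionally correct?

Yes

P (power) has dimensions [L^2 M T^-3].
t (time) has dimensions [T].
Pr (pressure) has dimensions [L^-1 M T^-2].
Vol (volume) has dimensions [L^3].

Left side: [L^2 M T^-3]
Right side: [L^2 M T^-3]

Both sides have the same dimensions, so the equation is dimensionally consistent.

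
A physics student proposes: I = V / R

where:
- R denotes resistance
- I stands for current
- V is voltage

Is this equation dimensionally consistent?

Yes

R (resistance) has dimensions [I^-2 L^2 M T^-3].
I (current) has dimensions [I].
V (voltage) has dimensions [I^-1 L^2 M T^-3].

Left side: [I]
Right side: [I]

Both sides have the same dimensions, so the equation is dimensionally consistent.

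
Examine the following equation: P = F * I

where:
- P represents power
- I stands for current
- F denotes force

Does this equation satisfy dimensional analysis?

No

P (power) has dimensions [L^2 M T^-3].
I (current) has dimensions [I].
F (force) has dimensions [L M T^-2].

Left side: [L^2 M T^-3]
Right side: [I L M T^-2]

The two sides have different dimensions, so the equation is NOT dimensionally consistent.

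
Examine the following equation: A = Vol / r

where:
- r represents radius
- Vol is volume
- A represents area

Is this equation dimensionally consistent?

Yes

r (radius) has dimensions [L].
Vol (volume) has dimensions [L^3].
A (area) has dimensions [L^2].

Left side: [L^2]
Right side: [L^2]

Both sides have the same dimensions, so the equation is dimensionally consistent.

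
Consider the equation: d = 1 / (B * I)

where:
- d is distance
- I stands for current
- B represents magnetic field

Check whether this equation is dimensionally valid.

No

d (distance) has dimensions [L].
I (current) has dimensions [I].
B (magnetic field) has dimensions [I^-1 M T^-2].

Left side: [L]
Right side: [M^-1 T^2]

The two sides have different dimensions, so the equation is NOT dimensionally consistent.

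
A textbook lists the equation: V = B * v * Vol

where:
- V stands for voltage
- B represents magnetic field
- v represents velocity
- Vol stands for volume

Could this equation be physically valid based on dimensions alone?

No

V (voltage) has dimensions [I^-1 L^2 M T^-3].
B (magnetic field) has dimensions [I^-1 M T^-2].
v (velocity) has dimensions [L T^-1].
Vol (volume) has dimensions [L^3].

Left side: [I^-1 L^2 M T^-3]
Right side: [I^-1 L^4 M T^-3]

The two sides have different dimensions, so the equation is NOT dimensionally consistent.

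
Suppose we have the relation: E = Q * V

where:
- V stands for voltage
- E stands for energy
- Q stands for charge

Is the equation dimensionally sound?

Yes

V (voltage) has dimensions [I^-1 L^2 M T^-3].
E (energy) has dimensions [L^2 M T^-2].
Q (charge) has dimensions [I T].

Left side: [L^2 M T^-2]
Right side: [L^2 M T^-2]

Both sides have the same dimensions, so the equation is dimensionally consistent.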